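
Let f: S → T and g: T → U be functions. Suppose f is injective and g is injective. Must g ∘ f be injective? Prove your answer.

injective

Suppose (g ∘ f)(x_1) = (g ∘ f)(x_2), i.e. g(f(x_1)) = g(f(x_2)).
Since g is injective, f(x_1) = f(x_2). Since f is injective, x_1 = x_2. Hence g ∘ f is injective.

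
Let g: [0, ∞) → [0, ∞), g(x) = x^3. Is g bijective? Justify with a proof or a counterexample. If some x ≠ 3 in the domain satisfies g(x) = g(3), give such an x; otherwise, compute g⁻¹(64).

4

On [0, ∞), x ↦ x^3 is strictly increasing (injective) and for any y ∈ [0, ∞) the 3rd root y^{1/3} lies in [0, ∞) (surjective). So g is bijective.
Since x ↦ x^3 is strictly increasing on [0, ∞), it is injective there, so no x ≠ 3 in the domain has g(x) = g(3). We therefore compute g⁻¹(64) = 64^{1/3} = 4 (indeed 4^3 = 64).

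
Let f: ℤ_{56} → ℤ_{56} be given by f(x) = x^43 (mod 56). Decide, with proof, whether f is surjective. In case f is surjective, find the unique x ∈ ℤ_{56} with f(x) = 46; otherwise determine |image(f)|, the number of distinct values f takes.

35

f(0) = 0^43 = 0.
f(14): Repeated squaring mod 56: 14^1 ≡ 14, 14^2 ≡ 14² = 196 ≡ 28, 14^4 ≡ 28² = 784 ≡ 0, 14^8 ≡ 0² = 0, 14^16 ≡ 0² = 0, 14^32 ≡ 0² = 0. Since 43 = 32 + 8 + 2 + 1, 14^43 ≡ 0·0·28·14: 0·0 = 0, then 0·28 = 0, then 0·14 = 0. So 14^43 ≡ 0 (mod 56).
So f(0) = f(14) = 0 while 0 ≠ 14, hence f is not injective.
A non-injective map from the 56-element set ℤ_{56} to itself takes at most 55 distinct values, so it cannot be surjective. Hence f is not surjective.
Since f is not surjective, we determine |image(f)|. Computing x^43 mod 56 for each x (by repeated squaring, reducing mod 56 at every step), the values f(0), f(1), …, f(55) are: 0, 1, 16, 3, 32, 5, 48, 7, 8, 9, 24, 11, 40, 13, 0, 15, 16, 17, 32, 19, 48, 21, 8, 23, 24, 25, 40, 27, 0, 29, 16, 31, 32, 33, 48, 35, 8, 37, 24, 39, 40, 41, 0, 43, 16, 45, 32, 47, 48, 49, 8, 51, 24, 53, 40, 55.
The distinct values are {0, 1, 3, 5, 7, 8, 9, 11, 13, 15, 16, 17, 19, 21, 23, 24, 25, 27, 29, 31, 32, 33, 35, 37, 39, 40, 41, 43, 45, 47, 48, 49, 51, 53, 55}; there are 35 of them.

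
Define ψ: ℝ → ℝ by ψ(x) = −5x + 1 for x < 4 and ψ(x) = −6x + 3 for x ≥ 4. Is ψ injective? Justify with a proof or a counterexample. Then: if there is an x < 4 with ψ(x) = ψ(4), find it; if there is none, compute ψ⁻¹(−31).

Both pieces are strictly decreasing (slopes −5 and −6), so each is injective on its own interval.
The left piece maps (−∞, 4) onto (−19, ∞); the right piece maps [4, ∞) onto (−∞, −21].
These images are disjoint, so no value is attained by both pieces. Thus ψ is injective.
Because the two images are disjoint, no x < 4 has ψ(x) = ψ(4), so we compute ψ⁻¹(−31): −31 lies in (−∞, −21], so solve −6x + 3 = −31: x = (−31 − 3)/(−6) = 17/3.

17/3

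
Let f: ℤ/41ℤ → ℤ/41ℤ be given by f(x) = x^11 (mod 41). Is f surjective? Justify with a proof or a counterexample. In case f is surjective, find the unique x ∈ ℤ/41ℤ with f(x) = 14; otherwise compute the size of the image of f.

38

Since 41 is prime, the nonzero elements of ℤ/41ℤ form a cyclic group of order 40.
As gcd(11, 40) = 1, raising to the 11th power is a bijection on this group: if x_1^11 ≡ x_2^11 then (x_1x_2^{−1})^11 = 1, and the only element of order dividing gcd(11, 40) = 1 is 1, so x_1 = x_2.
With f(0) = 0 this makes f injective on all of ℤ/41ℤ, hence bijective (finite equal-size domain and codomain). In particular f is surjective.
Since f is surjective, we find the preimage of 14. The inverse of x ↦ x^11 on (ℤ/41ℤ)^× is x ↦ x^11, because 11·11 = 121 = 3·40 + 1 ≡ 1 (mod 40) and x^{40} = 1 for x ≠ 0 (Fermat). So f⁻¹(14) = 14^11 mod 41.
Repeated squaring mod 41: 14^1 ≡ 14, 14^2 ≡ 14² = 196 ≡ 32, 14^4 ≡ 32² = 1024 ≡ 40, 14^8 ≡ 40² = 1600 ≡ 1. Since 11 = 8 + 2 + 1, 14^11 ≡ 1·32·14: 1·32 = 32, then 32·14 = 448 ≡ 38. So 14^11 ≡ 38 (mod 41).
Hence f⁻¹(14) = 38.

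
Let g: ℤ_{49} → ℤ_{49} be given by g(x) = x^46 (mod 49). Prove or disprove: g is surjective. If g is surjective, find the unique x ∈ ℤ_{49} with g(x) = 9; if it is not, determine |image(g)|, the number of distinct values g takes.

g(0) = 0^46 = 0.
g(7): Repeated squaring mod 49: 7^1 ≡ 7, 7^2 ≡ 7² = 49 ≡ 0, 7^4 ≡ 0² = 0, 7^8 ≡ 0² = 0, 7^16 ≡ 0² = 0, 7^32 ≡ 0² = 0. Since 46 = 32 + 8 + 4 + 2, 7^46 ≡ 0·0·0·0: 0·0 = 0, then 0·0 = 0, then 0·0 = 0. So 7^46 ≡ 0 (mod 49).
So g(0) = g(7) = 0 while 0 ≠ 7, therefore g is not injective.
A non-injective map from the 49-element set ℤ_{49} to itself takes at most 48 distinct values, so it cannot be surjective. Hence g is not surjective.
Since g is not surjective, we determine |image(g)|. Computing x^46 mod 49 for each x (by repeated squaring, reducing mod 49 at every step), the values g(0), g(1), …, g(48) are: 0, 1, 16, 32, 11, 37, 22, 0, 29, 44, 4, 39, 9, 43, 0, 8, 23, 25, 18, 30, 15, 0, 36, 2, 46, 46, 2, 36, 0, 15, 30, 18, 25, 23, 8, 0, 43, 9, 39, 4, 44, 29, 0, 22, 37, 11, 32, 16, 1.
The distinct values are {0, 1, 2, 4, 8, 9, 11, 15, 16, 18, 22, 23, 25, 29, 30, 32, 36, 37, 39, 43, 44, 46}; there are 22 of them.

22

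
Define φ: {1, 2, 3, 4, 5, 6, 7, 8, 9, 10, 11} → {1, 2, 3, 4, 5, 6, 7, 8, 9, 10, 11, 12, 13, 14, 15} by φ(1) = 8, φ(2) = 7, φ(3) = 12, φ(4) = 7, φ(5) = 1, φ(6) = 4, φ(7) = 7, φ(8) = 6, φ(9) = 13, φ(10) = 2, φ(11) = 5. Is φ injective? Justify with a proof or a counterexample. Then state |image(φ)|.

φ(2) = 7 = φ(4) with 2 ≠ 4, so φ is not injective.
The image of φ is {1, 2, 4, 5, 6, 7, 8, 12, 13}, which has 9 elements.

9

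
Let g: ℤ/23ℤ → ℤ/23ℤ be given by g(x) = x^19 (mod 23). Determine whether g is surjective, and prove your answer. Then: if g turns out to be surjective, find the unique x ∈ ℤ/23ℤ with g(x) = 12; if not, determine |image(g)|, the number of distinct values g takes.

Since 23 is prime, the nonzero elements of ℤ/23ℤ form a cyclic group of order 22.
As gcd(19, 22) = 1, raising to the 19th power is a bijection on this group: if s^19 ≡ t^19 then (st^{−1})^19 = 1, and the only element of order dividing gcd(19, 22) = 1 is 1, so s = t.
With g(0) = 0 this makes g injective on all of ℤ/23ℤ, hence bijective (finite equal-size domain and codomain). In particular g is surjective.
Since g is surjective, we find the preimage of 12. The inverse of x ↦ x^19 on (ℤ/23ℤ)^× is x ↦ x^7, because 19·7 = 133 = 6·22 + 1 ≡ 1 (mod 22) and x^{22} = 1 for x ≠ 0 (Fermat). So g⁻¹(12) = 12^7 mod 23.
Repeated squaring mod 23: 12^1 ≡ 12, 12^2 ≡ 12² = 144 ≡ 6, 12^4 ≡ 6² = 36 ≡ 13. Since 7 = 4 + 2 + 1, 12^7 ≡ 13·6·12: 13·6 = 78 ≡ 9, then 9·12 = 108 ≡ 16. So 12^7 ≡ 16 (mod 23).
Hence g⁻¹(12) = 16.

16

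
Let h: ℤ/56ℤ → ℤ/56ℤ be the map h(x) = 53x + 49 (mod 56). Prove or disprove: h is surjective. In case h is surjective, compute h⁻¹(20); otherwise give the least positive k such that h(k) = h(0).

47

Since gcd(53, 56) = 1, 53 is invertible modulo 56. Euclid's algorithm: 56 = 1·53 + 3, 53 = 17·3 + 2, 3 = 1·2 + 1; back-substituting gives 1 = 37·53 − 35·56, so 53⁻¹ ≡ 37 (mod 56).
Then y ↦ 37(y − 49) is a two-sided inverse to h, so every y ∈ ℤ/56ℤ has a preimage.
So h is surjective.
Since h is surjective, we find h⁻¹(20): we need 53x ≡ 20 − 49 ≡ 27 (mod 56). Using 53⁻¹ = 37: x ≡ 37·27 = 999 = 17·56 + 47, so x = 47.
Check: h(47) = 53·47 + 49 = 2540 = 45·56 + 20 ≡ 20 (mod 56).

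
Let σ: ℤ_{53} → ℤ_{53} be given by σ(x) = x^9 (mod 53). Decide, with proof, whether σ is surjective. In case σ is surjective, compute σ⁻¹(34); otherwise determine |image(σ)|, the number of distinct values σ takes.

22

Since 53 is prime, the nonzero elements of ℤ_{53} form a cyclic group of order 52.
As gcd(9, 52) = 1, raising to the 9th power is a bijection on this group: if u^9 ≡ v^9 then (uv^{−1})^9 = 1, and the only element of order dividing gcd(9, 52) = 1 is 1, so u = v.
With σ(0) = 0 this makes σ injective on all of ℤ_{53}, hence bijective (finite equal-size domain and codomain). In particular σ is surjective.
Since σ is surjective, we find the preimage of 34. The inverse of x ↦ x^9 on (ℤ_{53})^× is x ↦ x^29, because 9·29 = 261 = 5·52 + 1 ≡ 1 (mod 52) and x^{52} = 1 for x ≠ 0 (Fermat). So σ⁻¹(34) = 34^29 mod 53.
Repeated squaring mod 53: 34^1 ≡ 34, 34^2 ≡ 34² = 1156 ≡ 43, 34^4 ≡ 43² = 1849 ≡ 47, 34^8 ≡ 47² = 2209 ≡ 36, 34^16 ≡ 36² = 1296 ≡ 24. Since 29 = 16 + 8 + 4 + 1, 34^29 ≡ 24·36·47·34: 24·36 = 864 ≡ 16, then 16·47 = 752 ≡ 10, then 10·34 = 340 ≡ 22. So 34^29 ≡ 22 (mod 53).
Hence σ⁻¹(34) = 22.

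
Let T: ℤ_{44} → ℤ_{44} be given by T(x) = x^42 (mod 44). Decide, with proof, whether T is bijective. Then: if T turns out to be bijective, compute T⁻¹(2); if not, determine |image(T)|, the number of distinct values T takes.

12

T(10): Repeated squaring mod 44: 10^1 ≡ 10, 10^2 ≡ 10² = 100 ≡ 12, 10^4 ≡ 12² = 144 ≡ 12, 10^8 ≡ 12² = 144 ≡ 12, 10^16 ≡ 12² = 144 ≡ 12, 10^32 ≡ 12² = 144 ≡ 12. Since 42 = 32 + 8 + 2, 10^42 ≡ 12·12·12: 12·12 = 144 ≡ 12, then 12·12 = 144 ≡ 12. So 10^42 ≡ 12 (mod 44).
T(12): Repeated squaring mod 44: 12^1 ≡ 12, 12^2 ≡ 12² = 144 ≡ 12, 12^4 ≡ 12² = 144 ≡ 12, 12^8 ≡ 12² = 144 ≡ 12, 12^16 ≡ 12² = 144 ≡ 12, 12^32 ≡ 12² = 144 ≡ 12. Since 42 = 32 + 8 + 2, 12^42 ≡ 12·12·12: 12·12 = 144 ≡ 12, then 12·12 = 144 ≡ 12. So 12^42 ≡ 12 (mod 44).
So T(10) = T(12) = 12 while 10 ≠ 12, hence T is not injective, hence not bijective.
Since T is not bijective, we determine |image(T)|. Computing x^42 mod 44 for each x (by repeated squaring, reducing mod 44 at every step), the values T(0), T(1), …, T(43) are: 0, 1, 4, 9, 16, 25, 36, 5, 20, 37, 12, 33, 12, 37, 20, 5, 36, 25, 16, 9, 4, 1, 0, 1, 4, 9, 16, 25, 36, 5, 20, 37, 12, 33, 12, 37, 20, 5, 36, 25, 16, 9, 4, 1.
The distinct values are {0, 1, 4, 5, 9, 12, 16, 20, 25, 33, 36, 37}; there are 12 of them.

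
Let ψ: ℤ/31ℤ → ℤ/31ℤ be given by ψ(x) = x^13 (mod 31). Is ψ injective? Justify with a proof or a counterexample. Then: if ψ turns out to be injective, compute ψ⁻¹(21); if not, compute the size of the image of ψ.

Since 31 is prime, the nonzero elements of ℤ/31ℤ form a cyclic group of order 30.
As gcd(13, 30) = 1, raising to the 13th power is a bijection on this group: if s^13 ≡ t^13 then (st^{−1})^13 = 1, and the only element of order dividing gcd(13, 30) = 1 is 1, so s = t.
With ψ(0) = 0 this makes ψ injective on all of ℤ/31ℤ, hence bijective (finite equal-size domain and codomain). In particular ψ is injective.
Since ψ is injective, we find the preimage of 21. The inverse of x ↦ x^13 on (ℤ/31ℤ)^× is x ↦ x^7, because 13·7 = 91 = 3·30 + 1 ≡ 1 (mod 30) and x^{30} = 1 for x ≠ 0 (Fermat). So ψ⁻¹(21) = 21^7 mod 31.
Repeated squaring mod 31: 21^1 ≡ 21, 21^2 ≡ 21² = 441 ≡ 7, 21^4 ≡ 7² = 49 ≡ 18. Since 7 = 4 + 2 + 1, 21^7 ≡ 18·7·21: 18·7 = 126 ≡ 2, then 2·21 = 42 ≡ 11. So 21^7 ≡ 11 (mod 31).
Hence ψ⁻¹(21) = 11.

11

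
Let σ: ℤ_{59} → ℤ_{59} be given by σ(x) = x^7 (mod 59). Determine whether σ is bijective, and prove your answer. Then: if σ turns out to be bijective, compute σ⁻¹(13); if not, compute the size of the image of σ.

Since 59 is prime, the nonzero elements of ℤ_{59} form a cyclic group of order 58.
As gcd(7, 58) = 1, raising to the 7th power is a bijection on this group: if s^7 ≡ t^7 then (st^{−1})^7 = 1, and the only element of order dividing gcd(7, 58) = 1 is 1, so s = t.
With σ(0) = 0 this makes σ injective on all of ℤ_{59}, hence bijective (finite equal-size domain and codomain). In particular σ is bijective.
Since σ is bijective, we find the preimage of 13. The inverse of x ↦ x^7 on (ℤ_{59})^× is x ↦ x^25, because 7·25 = 175 = 3·58 + 1 ≡ 1 (mod 58) and x^{58} = 1 for x ≠ 0 (Fermat). So σ⁻¹(13) = 13^25 mod 59.
Repeated squaring mod 59: 13^1 ≡ 13, 13^2 ≡ 13² = 169 ≡ 51, 13^4 ≡ 51² = 2601 ≡ 5, 13^8 ≡ 5² = 25, 13^16 ≡ 25² = 625 ≡ 35. Since 25 = 16 + 8 + 1, 13^25 ≡ 35·25·13: 35·25 = 875 ≡ 49, then 49·13 = 637 ≡ 47. So 13^25 ≡ 47 (mod 59).
Hence σ⁻¹(13) = 47.

47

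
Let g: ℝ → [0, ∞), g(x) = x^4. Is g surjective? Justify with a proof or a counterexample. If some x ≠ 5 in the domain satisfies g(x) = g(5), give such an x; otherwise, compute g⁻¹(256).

For any y ∈ [0, ∞), x = y^{1/4} ∈ ℝ satisfies x^4 = y, so g is surjective.
For the follow-up, such an x exists: taking x = −5 ∈ ℝ gives g(−5) = 625 = g(5) with −5 ≠ 5.

-5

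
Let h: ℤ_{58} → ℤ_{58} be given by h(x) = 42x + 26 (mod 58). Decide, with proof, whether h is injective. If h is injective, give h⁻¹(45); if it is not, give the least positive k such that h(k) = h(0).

We have gcd(42, 58) = 2 > 1. Taking a = 0 and b = 29: h(0) = 26 and h(29) = 42·29 + 26 = 1244 ≡ 26 (mod 58).
So h(0) = h(29) while 0 ≠ 29, thus h is not injective.
Since h is not injective, we find the least positive k with h(k) = h(0): this means 42k ≡ 0 (mod 58), i.e. 58 ∣ 42k. Since gcd(42, 58) = 2, dividing through by 2 this holds exactly when 29 ∣ 21k, and as gcd(21, 29) = 1, exactly when 29 ∣ k.
The smallest positive such k is 29.

29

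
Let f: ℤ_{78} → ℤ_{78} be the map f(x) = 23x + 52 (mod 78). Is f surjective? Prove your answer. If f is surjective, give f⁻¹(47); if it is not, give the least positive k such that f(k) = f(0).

Since gcd(23, 78) = 1, 23 is invertible modulo 78. Euclid's algorithm: 78 = 3·23 + 9, 23 = 2·9 + 5, 9 = 1·5 + 4, 5 = 1·4 + 1; back-substituting gives 1 = 17·23 − 5·78, so 23⁻¹ ≡ 17 (mod 78).
Then y ↦ 17(y − 52) is a two-sided inverse to f, so every y ∈ ℤ_{78} has a preimage.
Hence f is surjective.
Since f is surjective, we find f⁻¹(47): we need 23x ≡ 47 − 52 ≡ 73 (mod 78). Using 23⁻¹ = 17: x ≡ 17·73 = 1241 = 15·78 + 71, so x = 71.
Check: f(71) = 23·71 + 52 = 1685 = 21·78 + 47 ≡ 47 (mod 78).

71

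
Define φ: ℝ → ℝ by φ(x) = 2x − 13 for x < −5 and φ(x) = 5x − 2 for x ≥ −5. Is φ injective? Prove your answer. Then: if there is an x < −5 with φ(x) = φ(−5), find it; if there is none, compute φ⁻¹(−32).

Both pieces are strictly increasing (slopes 2 and 5), so each is injective on its own interval.
The left piece maps (−∞, −5) onto (−∞, −23); the right piece maps [−5, ∞) onto [−27, ∞).
These images overlap. In particular φ(−5) = −27 (right piece), and solving 2x − 13 = −27 on the left piece gives x = −7 < −5.
So φ(−7) = φ(−5) with −7 ≠ −5, and φ is not injective. This x = −7 is the requested value below −5.

-7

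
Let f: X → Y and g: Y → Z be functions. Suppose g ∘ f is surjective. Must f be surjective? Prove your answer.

not surjective

No. Take X = {1, 2}, Y = {1, 2, 3}, Z = {1}, f(a) = 1 for every a ∈ X, and g(b) = 1 for every b ∈ Y.
Then g ∘ f is surjective onto {1}, but 3 ∈ Y has no preimage under f, so f is not surjective.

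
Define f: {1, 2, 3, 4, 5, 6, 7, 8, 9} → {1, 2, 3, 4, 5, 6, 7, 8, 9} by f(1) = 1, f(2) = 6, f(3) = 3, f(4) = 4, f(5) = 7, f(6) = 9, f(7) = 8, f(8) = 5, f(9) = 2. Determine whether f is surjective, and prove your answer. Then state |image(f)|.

Every element of the codomain has a preimage: 1 = f(1), 2 = f(9), 3 = f(3), 4 = f(4), 5 = f(8), 6 = f(2), 7 = f(5), 8 = f(7), 9 = f(6).
Thus f is surjective.
The image of f is {1, 2, 3, 4, 5, 6, 7, 8, 9}, which has 9 elements.

9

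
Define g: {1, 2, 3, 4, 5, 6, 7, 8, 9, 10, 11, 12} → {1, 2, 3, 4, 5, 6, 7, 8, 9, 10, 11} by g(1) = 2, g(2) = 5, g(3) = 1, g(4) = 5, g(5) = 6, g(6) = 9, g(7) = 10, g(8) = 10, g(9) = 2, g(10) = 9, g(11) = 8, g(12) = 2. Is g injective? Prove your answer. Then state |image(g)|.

7

g(2) = 5 = g(4) with 2 ≠ 4, so g is not injective.
The image of g is {1, 2, 5, 6, 8, 9, 10}, which has 7 elements.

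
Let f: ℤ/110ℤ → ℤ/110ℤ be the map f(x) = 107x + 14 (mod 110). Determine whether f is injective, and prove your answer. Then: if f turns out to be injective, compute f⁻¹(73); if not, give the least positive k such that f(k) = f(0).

17

Recall: injectivity means: for all a, b in the domain, f(a) = f(b) implies a = b.
If f(a) = f(b), then 107a ≡ 107b (mod 110). Because gcd(107, 110) = 1, we may cancel 107 to get a ≡ b (mod 110).
So f is injective.
We now compute 107⁻¹ mod 110 explicitly. Euclid's algorithm: 110 = 1·107 + 3, 107 = 35·3 + 2, 3 = 1·2 + 1; back-substituting gives 1 = 73·107 − 71·110, so 107⁻¹ ≡ 73 (mod 110).
Since f is injective, we find f⁻¹(73): we need 107x ≡ 73 − 14 ≡ 59 (mod 110). Using 107⁻¹ = 73: x ≡ 73·59 = 4307 = 39·110 + 17, so x = 17.
Check: f(17) = 107·17 + 14 = 1833 = 16·110 + 73 ≡ 73 (mod 110).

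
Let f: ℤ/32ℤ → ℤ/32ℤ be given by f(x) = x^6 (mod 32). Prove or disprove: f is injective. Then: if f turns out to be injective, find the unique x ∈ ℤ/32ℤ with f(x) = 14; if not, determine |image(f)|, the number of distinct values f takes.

5

f(0) = 0^6 = 0.
f(2): Repeated squaring mod 32: 2^1 ≡ 2, 2^2 ≡ 2² = 4, 2^4 ≡ 4² = 16. Since 6 = 4 + 2, 2^6 ≡ 16·4: 16·4 = 64 ≡ 0. So 2^6 ≡ 0 (mod 32).
So f(0) = f(2) = 0 while 0 ≠ 2, so f is not injective.
Since f is not injective, we determine |image(f)|. Computing x^6 mod 32 for each x (by repeated squaring, reducing mod 32 at every step), the values f(0), f(1), …, f(31) are: 0, 1, 0, 25, 0, 9, 0, 17, 0, 17, 0, 9, 0, 25, 0, 1, 0, 1, 0, 25, 0, 9, 0, 17, 0, 17, 0, 9, 0, 25, 0, 1.
The distinct values are {0, 1, 9, 17, 25}; there are 5 of them.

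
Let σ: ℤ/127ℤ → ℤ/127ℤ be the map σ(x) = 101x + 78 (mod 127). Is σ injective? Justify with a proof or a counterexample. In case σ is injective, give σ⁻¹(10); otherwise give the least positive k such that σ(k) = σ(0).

If σ(x_1) = σ(x_2), then 101x_1 ≡ 101x_2 (mod 127). Because gcd(101, 127) = 1, we may cancel 101 to get x_1 ≡ x_2 (mod 127).
So σ is injective.
We now compute 101⁻¹ mod 127 explicitly. Euclid's algorithm: 127 = 1·101 + 26, 101 = 3·26 + 23, 26 = 1·23 + 3, 23 = 7·3 + 2, 3 = 1·2 + 1; back-substituting gives 1 = 83·101 − 66·127, so 101⁻¹ ≡ 83 (mod 127).
Since σ is injective, we find σ⁻¹(10): we need 101x ≡ 10 − 78 ≡ 59 (mod 127). Using 101⁻¹ = 83: x ≡ 83·59 = 4897 = 38·127 + 71, so x = 71.
Check: σ(71) = 101·71 + 78 = 7249 = 57·127 + 10 ≡ 10 (mod 127).

71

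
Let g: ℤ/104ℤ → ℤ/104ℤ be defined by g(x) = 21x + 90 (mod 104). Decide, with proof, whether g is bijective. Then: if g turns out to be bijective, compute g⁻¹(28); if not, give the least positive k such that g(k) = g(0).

2

Recall: g is injective if g(a) = g(b) implies a = b.
Suppose g(a) = g(b) in ℤ/104ℤ. Then 21a + 90 ≡ 21b + 90 (mod 104), hence 21(a − b) ≡ 0 (mod 104).
Since gcd(21, 104) = 1, 21 is invertible modulo 104, hence a − b ≡ 0 (mod 104), i.e. a = b.
We now compute 21⁻¹ mod 104 explicitly. Euclid's algorithm: 104 = 4·21 + 20, 21 = 1·20 + 1; back-substituting gives 1 = 5·21 − 1·104, so 21⁻¹ ≡ 5 (mod 104).
Then y ↦ 5(y − 90) is a two-sided inverse to g, so every y ∈ ℤ/104ℤ has a preimage.
Hence g is bijective.
Since g is bijective, we find g⁻¹(28): we need 21x ≡ 28 − 90 ≡ 42 (mod 104). Using 21⁻¹ = 5: x ≡ 5·42 = 210 = 2·104 + 2, so x = 2.
Check: g(2) = 21·2 + 90 = 132 = 1·104 + 28 ≡ 28 (mod 104).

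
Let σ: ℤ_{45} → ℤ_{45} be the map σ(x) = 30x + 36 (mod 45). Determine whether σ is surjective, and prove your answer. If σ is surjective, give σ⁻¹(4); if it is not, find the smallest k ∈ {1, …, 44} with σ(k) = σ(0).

3

Since gcd(30, 45) = 15, we have 30x ≡ 0 (mod 15) for all x, so σ(x) ≡ 6 (mod 15).
But 0 ≢ 6 (mod 15), so 0 ∈ ℤ_{45} has no preimage. So σ is not surjective.
Since σ is not surjective, we find the least positive k with σ(k) = σ(0): this means 30k ≡ 0 (mod 45), i.e. 45 ∣ 30k. Since gcd(30, 45) = 15, dividing through by 15 this holds exactly when 3 ∣ 2k, and as gcd(2, 3) = 1, exactly when 3 ∣ k.
The smallest positive such k is 3.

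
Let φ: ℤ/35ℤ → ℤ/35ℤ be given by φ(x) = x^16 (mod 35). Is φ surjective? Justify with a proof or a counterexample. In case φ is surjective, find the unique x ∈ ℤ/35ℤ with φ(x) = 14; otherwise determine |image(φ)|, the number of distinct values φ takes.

φ(3): Repeated squaring mod 35: 3^1 ≡ 3, 3^2 ≡ 3² = 9, 3^4 ≡ 9² = 81 ≡ 11, 3^8 ≡ 11² = 121 ≡ 16, 3^16 ≡ 16² = 256 ≡ 11. So 3^16 ≡ 11 (mod 35).
φ(4): Repeated squaring mod 35: 4^1 ≡ 4, 4^2 ≡ 4² = 16, 4^4 ≡ 16² = 256 ≡ 11, 4^8 ≡ 11² = 121 ≡ 16, 4^16 ≡ 16² = 256 ≡ 11. So 4^16 ≡ 11 (mod 35).
So φ(3) = φ(4) = 11 while 3 ≠ 4, hence φ is not injective.
A non-injective map from the 35-element set ℤ/35ℤ to itself takes at most 34 distinct values, so it cannot be surjective. Hence φ is not surjective.
Since φ is not surjective, we determine |image(φ)|. Computing x^16 mod 35 for each x (by repeated squaring, reducing mod 35 at every step), the values φ(0), φ(1), …, φ(34) are: 0, 1, 16, 11, 11, 30, 1, 21, 1, 16, 25, 11, 16, 1, 21, 15, 16, 11, 11, 16, 15, 21, 1, 16, 11, 25, 16, 1, 21, 1, 30, 11, 11, 16, 1.
The distinct values are {0, 1, 11, 15, 16, 21, 25, 30}; there are 8 of them.

8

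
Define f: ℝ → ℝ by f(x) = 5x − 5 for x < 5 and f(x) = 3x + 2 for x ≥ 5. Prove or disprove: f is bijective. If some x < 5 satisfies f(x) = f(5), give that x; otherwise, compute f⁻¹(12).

22/5

Both pieces are strictly increasing (slopes 5 and 3), so each is injective on its own interval.
The left piece maps (−∞, 5) onto (−∞, 20); the right piece maps [5, ∞) onto [17, ∞).
These images overlap. In particular f(5) = 17 (right piece), and solving 5x − 5 = 17 on the left piece gives x = 22/5 < 5.
So f(22/5) = f(5) with 22/5 ≠ 5, and f is not injective, hence not bijective. This x = 22/5 is the requested value below 5.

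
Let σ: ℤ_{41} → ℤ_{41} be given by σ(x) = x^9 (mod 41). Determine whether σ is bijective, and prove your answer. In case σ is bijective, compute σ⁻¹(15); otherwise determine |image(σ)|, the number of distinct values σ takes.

24

Since 41 is prime, the nonzero elements of ℤ_{41} form a cyclic group of order 40.
As gcd(9, 40) = 1, raising to the 9th power is a bijection on this group: if x_1^9 ≡ x_2^9 then (x_1x_2^{−1})^9 = 1, and the only element of order dividing gcd(9, 40) = 1 is 1, so x_1 = x_2.
With σ(0) = 0 this makes σ injective on all of ℤ_{41}, hence bijective (finite equal-size domain and codomain). In particular σ is bijective.
Since σ is bijective, we find the preimage of 15. The inverse of x ↦ x^9 on (ℤ_{41})^× is x ↦ x^9, because 9·9 = 81 = 2·40 + 1 ≡ 1 (mod 40) and x^{40} = 1 for x ≠ 0 (Fermat). So σ⁻¹(15) = 15^9 mod 41.
Repeated squaring mod 41: 15^1 ≡ 15, 15^2 ≡ 15² = 225 ≡ 20, 15^4 ≡ 20² = 400 ≡ 31, 15^8 ≡ 31² = 961 ≡ 18. Since 9 = 8 + 1, 15^9 ≡ 18·15: 18·15 = 270 ≡ 24. So 15^9 ≡ 24 (mod 41).
Hence σ⁻¹(15) = 24.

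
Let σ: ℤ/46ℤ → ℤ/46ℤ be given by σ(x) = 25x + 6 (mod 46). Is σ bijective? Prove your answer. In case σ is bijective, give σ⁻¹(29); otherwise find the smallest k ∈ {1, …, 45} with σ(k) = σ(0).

23

Recall: σ is injective when σ(s) = σ(t) forces s = t.
Suppose σ(s) = σ(t) in ℤ/46ℤ. Then 25s + 6 ≡ 25t + 6 (mod 46), thus 25(s − t) ≡ 0 (mod 46).
Since gcd(25, 46) = 1, 25 is invertible modulo 46, thus s − t ≡ 0 (mod 46), i.e. s = t.
We now compute 25⁻¹ mod 46 explicitly. Euclid's algorithm: 46 = 1·25 + 21, 25 = 1·21 + 4, 21 = 5·4 + 1; back-substituting gives 1 = 35·25 − 19·46, so 25⁻¹ ≡ 35 (mod 46).
For any y ∈ ℤ/46ℤ, x = 35(y − 6) mod 46 satisfies σ(x) = 25·35(y − 6) + 6 ≡ y (since 25·35 ≡ 1 mod 46). So every y has a preimage.
Thus σ is bijective.
Since σ is bijective, we compute σ⁻¹(29): solve 25x + 6 ≡ 29 (mod 46), i.e. 25x ≡ 23 (mod 46).
Multiplying by 25⁻¹ = 35 gives x ≡ 35·23 = 805 = 17·46 + 23 ≡ 23 (mod 46).
Check: σ(23) = 25·23 + 6 = 581 = 12·46 + 29 ≡ 29 (mod 46).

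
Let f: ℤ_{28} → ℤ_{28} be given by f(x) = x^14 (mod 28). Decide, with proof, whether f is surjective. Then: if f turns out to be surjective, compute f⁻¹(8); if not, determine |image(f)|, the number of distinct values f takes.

f(6): Repeated squaring mod 28: 6^1 ≡ 6, 6^2 ≡ 6² = 36 ≡ 8, 6^4 ≡ 8² = 64 ≡ 8, 6^8 ≡ 8² = 64 ≡ 8. Since 14 = 8 + 4 + 2, 6^14 ≡ 8·8·8: 8·8 = 64 ≡ 8, then 8·8 = 64 ≡ 8. So 6^14 ≡ 8 (mod 28).
f(8): Repeated squaring mod 28: 8^1 ≡ 8, 8^2 ≡ 8² = 64 ≡ 8, 8^4 ≡ 8² = 64 ≡ 8, 8^8 ≡ 8² = 64 ≡ 8. Since 14 = 8 + 4 + 2, 8^14 ≡ 8·8·8: 8·8 = 64 ≡ 8, then 8·8 = 64 ≡ 8. So 8^14 ≡ 8 (mod 28).
So f(6) = f(8) = 8 while 6 ≠ 8, therefore f is not injective.
A non-injective map from the 28-element set ℤ_{28} to itself takes at most 27 distinct values, so it cannot be surjective. Thus f is not surjective.
Since f is not surjective, we determine |image(f)|. Computing x^14 mod 28 for each x (by repeated squaring, reducing mod 28 at every step), the values f(0), f(1), …, f(27) are: 0, 1, 4, 9, 16, 25, 8, 21, 8, 25, 16, 9, 4, 1, 0, 1, 4, 9, 16, 25, 8, 21, 8, 25, 16, 9, 4, 1.
The distinct values are {0, 1, 4, 8, 9, 16, 21, 25}; there are 8 of them.

8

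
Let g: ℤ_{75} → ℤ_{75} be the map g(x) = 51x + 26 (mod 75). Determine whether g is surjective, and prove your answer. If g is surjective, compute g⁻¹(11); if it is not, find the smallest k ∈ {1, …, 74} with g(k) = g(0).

By definition, g is surjective if every y in the codomain equals g(x) for some x in the domain.
Since gcd(51, 75) = 3, we have 51x ≡ 0 (mod 3) for all x, so g(x) ≡ 2 (mod 3).
But 0 ≢ 2 (mod 3), so 0 ∈ ℤ_{75} has no preimage. Thus g is not surjective.
Since g is not surjective, we find the least positive k with g(k) = g(0): this means 51k ≡ 0 (mod 75), i.e. 75 ∣ 51k. Since gcd(51, 75) = 3, dividing through by 3 this holds exactly when 25 ∣ 17k, and as gcd(17, 25) = 1, exactly when 25 ∣ k.
The smallest positive such k is 25.

25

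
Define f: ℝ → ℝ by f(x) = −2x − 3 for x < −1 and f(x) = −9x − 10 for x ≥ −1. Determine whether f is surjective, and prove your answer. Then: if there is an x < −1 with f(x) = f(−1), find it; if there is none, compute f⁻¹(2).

Both pieces are strictly decreasing (slopes −2 and −9), so each is injective on its own interval.
The left piece maps (−∞, −1) onto (−1, ∞); the right piece maps [−1, ∞) onto (−∞, −1].
These images together cover ℝ, so f is surjective.
Because the two images are disjoint, no x < −1 has f(x) = f(−1), so we compute f⁻¹(2): 2 lies in (−1, ∞), so solve −2x − 3 = 2: x = (2 + 3)/(−2) = −5/2.

-5/2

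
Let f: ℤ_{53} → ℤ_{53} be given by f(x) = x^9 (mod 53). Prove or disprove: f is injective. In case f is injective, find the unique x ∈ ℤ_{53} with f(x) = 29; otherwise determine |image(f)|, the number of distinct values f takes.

9

Since 53 is prime, the nonzero elements of ℤ_{53} form a cyclic group of order 52.
As gcd(9, 52) = 1, raising to the 9th power is a bijection on this group: if x_1^9 ≡ x_2^9 then (x_1x_2^{−1})^9 = 1, and the only element of order dividing gcd(9, 52) = 1 is 1, so x_1 = x_2.
With f(0) = 0 this makes f injective on all of ℤ_{53}, hence bijective (finite equal-size domain and codomain). In particular f is injective.
Since f is injective, we find the preimage of 29. The inverse of x ↦ x^9 on (ℤ_{53})^× is x ↦ x^29, because 9·29 = 261 = 5·52 + 1 ≡ 1 (mod 52) and x^{52} = 1 for x ≠ 0 (Fermat). So f⁻¹(29) = 29^29 mod 53.
Repeated squaring mod 53: 29^1 ≡ 29, 29^2 ≡ 29² = 841 ≡ 46, 29^4 ≡ 46² = 2116 ≡ 49, 29^8 ≡ 49² = 2401 ≡ 16, 29^16 ≡ 16² = 256 ≡ 44. Since 29 = 16 + 8 + 4 + 1, 29^29 ≡ 44·16·49·29: 44·16 = 704 ≡ 15, then 15·49 = 735 ≡ 46, then 46·29 = 1334 ≡ 9. So 29^29 ≡ 9 (mod 53).
Hence f⁻¹(29) = 9.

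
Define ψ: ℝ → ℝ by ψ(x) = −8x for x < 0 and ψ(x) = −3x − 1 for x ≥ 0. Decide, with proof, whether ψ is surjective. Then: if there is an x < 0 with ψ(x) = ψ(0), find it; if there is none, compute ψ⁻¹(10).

-5/4

Both pieces are strictly decreasing (slopes −8 and −3), so each is injective on its own interval.
The left piece maps (−∞, 0) onto (0, ∞); the right piece maps [0, ∞) onto (−∞, −1].
The union (0, ∞) ∪ (−∞, −1] omits the interval between 0 and −1; in particular 0 has no preimage. So ψ is not surjective.
Because the two images are disjoint, no x < 0 has ψ(x) = ψ(0), so we compute ψ⁻¹(10): 10 lies in (0, ∞), so solve −8x = 10: x = (10 − 0)/(−8) = −5/4.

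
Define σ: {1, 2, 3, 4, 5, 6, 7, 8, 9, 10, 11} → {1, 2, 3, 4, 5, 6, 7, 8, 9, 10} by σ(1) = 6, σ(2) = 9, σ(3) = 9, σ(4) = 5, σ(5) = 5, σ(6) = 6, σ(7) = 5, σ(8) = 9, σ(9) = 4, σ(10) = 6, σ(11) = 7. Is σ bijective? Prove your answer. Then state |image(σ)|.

σ(2) = 9 = σ(3) with 2 ≠ 3, so σ is not injective, hence not bijective.
The image of σ is {4, 5, 6, 7, 9}, which has 5 elements.

5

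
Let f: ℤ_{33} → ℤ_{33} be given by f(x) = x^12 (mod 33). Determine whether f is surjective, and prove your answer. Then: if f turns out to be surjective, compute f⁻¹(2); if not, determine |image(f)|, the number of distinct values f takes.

12

f(4): Repeated squaring mod 33: 4^1 ≡ 4, 4^2 ≡ 4² = 16, 4^4 ≡ 16² = 256 ≡ 25, 4^8 ≡ 25² = 625 ≡ 31. Since 12 = 8 + 4, 4^12 ≡ 31·25: 31·25 = 775 ≡ 16. So 4^12 ≡ 16 (mod 33).
f(7): Repeated squaring mod 33: 7^1 ≡ 7, 7^2 ≡ 7² = 49 ≡ 16, 7^4 ≡ 16² = 256 ≡ 25, 7^8 ≡ 25² = 625 ≡ 31. Since 12 = 8 + 4, 7^12 ≡ 31·25: 31·25 = 775 ≡ 16. So 7^12 ≡ 16 (mod 33).
So f(4) = f(7) = 16 while 4 ≠ 7, thus f is not injective.
A non-injective map from the 33-element set ℤ_{33} to itself takes at most 32 distinct values, so it cannot be surjective. Therefore f is not surjective.
Since f is not surjective, we determine |image(f)|. Computing x^12 mod 33 for each x (by repeated squaring, reducing mod 33 at every step), the values f(0), f(1), …, f(32) are: 0, 1, 4, 9, 16, 25, 3, 16, 31, 15, 1, 22, 12, 4, 31, 27, 25, 25, 27, 31, 4, 12, 22, 1, 15, 31, 16, 3, 25, 16, 9, 4, 1.
The distinct values are {0, 1, 3, 4, 9, 12, 15, 16, 22, 25, 27, 31}; there are 12 of them.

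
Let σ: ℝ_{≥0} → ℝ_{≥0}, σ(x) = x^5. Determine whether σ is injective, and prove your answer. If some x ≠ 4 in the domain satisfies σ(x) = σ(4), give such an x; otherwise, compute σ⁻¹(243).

3

On ℝ_{≥0}, x ↦ x^5 is strictly increasing, so σ(u) = σ(v) forces u = v. Hence σ is injective.
Since x ↦ x^5 is strictly increasing on ℝ_{≥0}, it is injective there, so no x ≠ 4 in the domain has σ(x) = σ(4). We therefore compute σ⁻¹(243) = 243^{1/5} = 3 (indeed 3^5 = 243).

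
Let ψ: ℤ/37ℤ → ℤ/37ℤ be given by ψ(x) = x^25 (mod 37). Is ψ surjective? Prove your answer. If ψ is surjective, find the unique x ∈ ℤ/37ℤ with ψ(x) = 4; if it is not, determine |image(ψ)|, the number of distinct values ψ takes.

3

Since 37 is prime, the nonzero elements of ℤ/37ℤ form a cyclic group of order 36.
As gcd(25, 36) = 1, raising to the 25th power is a bijection on this group: if x_1^25 ≡ x_2^25 then (x_1x_2^{−1})^25 = 1, and the only element of order dividing gcd(25, 36) = 1 is 1, so x_1 = x_2.
With ψ(0) = 0 this makes ψ injective on all of ℤ/37ℤ, hence bijective (finite equal-size domain and codomain). In particular ψ is surjective.
Since ψ is surjective, we find the preimage of 4. The inverse of x ↦ x^25 on (ℤ/37ℤ)^× is x ↦ x^13, because 25·13 = 325 = 9·36 + 1 ≡ 1 (mod 36) and x^{36} = 1 for x ≠ 0 (Fermat). So ψ⁻¹(4) = 4^13 mod 37.
Repeated squaring mod 37: 4^1 ≡ 4, 4^2 ≡ 4² = 16, 4^4 ≡ 16² = 256 ≡ 34, 4^8 ≡ 34² = 1156 ≡ 9. Since 13 = 8 + 4 + 1, 4^13 ≡ 9·34·4: 9·34 = 306 ≡ 10, then 10·4 = 40 ≡ 3. So 4^13 ≡ 3 (mod 37).
Hence ψ⁻¹(4) = 3.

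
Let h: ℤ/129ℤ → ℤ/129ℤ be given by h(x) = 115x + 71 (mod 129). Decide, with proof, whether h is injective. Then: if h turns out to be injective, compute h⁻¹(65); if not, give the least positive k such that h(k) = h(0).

By definition, h is injective when h(u) = h(v) forces u = v.
If h(u) = h(v), then 115u ≡ 115v (mod 129). Because gcd(115, 129) = 1, we may cancel 115 to get u ≡ v (mod 129).
Hence h is injective.
We now compute 115⁻¹ mod 129 explicitly. Euclid's algorithm: 129 = 1·115 + 14, 115 = 8·14 + 3, 14 = 4·3 + 2, 3 = 1·2 + 1; back-substituting gives 1 = 46·115 − 41·129, so 115⁻¹ ≡ 46 (mod 129).
Since h is injective, we find h⁻¹(65): we need 115x ≡ 65 − 71 ≡ 123 (mod 129). Using 115⁻¹ = 46: x ≡ 46·123 = 5658 = 43·129 + 111, so x = 111.
Check: h(111) = 115·111 + 71 = 12836 = 99·129 + 65 ≡ 65 (mod 129).

111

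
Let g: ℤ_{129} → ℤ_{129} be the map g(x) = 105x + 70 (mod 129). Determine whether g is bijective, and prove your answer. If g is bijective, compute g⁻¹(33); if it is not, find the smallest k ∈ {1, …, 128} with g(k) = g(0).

43

We have gcd(105, 129) = 3 > 1. Taking u = 0 and v = 43: g(0) = 70 and g(43) = 105·43 + 70 = 4585 ≡ 70 (mod 129).
So g(0) = g(43) while 0 ≠ 43, thus g is not injective, hence not bijective.
Since g is not bijective, we find the least positive k with g(k) = g(0): this means 105k ≡ 0 (mod 129), i.e. 129 ∣ 105k. Since gcd(105, 129) = 3, dividing through by 3 this holds exactly when 43 ∣ 35k, and as gcd(35, 43) = 1, exactly when 43 ∣ k.
The smallest positive such k is 43.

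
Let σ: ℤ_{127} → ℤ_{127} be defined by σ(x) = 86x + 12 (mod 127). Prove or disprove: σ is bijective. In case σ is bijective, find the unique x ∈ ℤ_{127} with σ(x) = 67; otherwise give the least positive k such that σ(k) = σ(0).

73

Recall: σ is injective if σ(x_1) = σ(x_2) implies x_1 = x_2.
Suppose σ(x_1) = σ(x_2) in ℤ_{127}. Then 86x_1 + 12 ≡ 86x_2 + 12 (mod 127), therefore 86(x_1 − x_2) ≡ 0 (mod 127).
Since gcd(86, 127) = 1, 86 is invertible modulo 127, thus x_1 − x_2 ≡ 0 (mod 127), i.e. x_1 = x_2.
We now compute 86⁻¹ mod 127 explicitly. Euclid's algorithm: 127 = 1·86 + 41, 86 = 2·41 + 4, 41 = 10·4 + 1; back-substituting gives 1 = 96·86 − 65·127, so 86⁻¹ ≡ 96 (mod 127).
Then y ↦ 96(y − 12) is a two-sided inverse to σ, so every y ∈ ℤ_{127} has a preimage.
Hence σ is bijective.
Since σ is bijective, we find σ⁻¹(67): we need 86x ≡ 67 − 12 ≡ 55 (mod 127). Using 86⁻¹ = 96: x ≡ 96·55 = 5280 = 41·127 + 73, so x = 73.
Check: σ(73) = 86·73 + 12 = 6290 = 49·127 + 67 ≡ 67 (mod 127).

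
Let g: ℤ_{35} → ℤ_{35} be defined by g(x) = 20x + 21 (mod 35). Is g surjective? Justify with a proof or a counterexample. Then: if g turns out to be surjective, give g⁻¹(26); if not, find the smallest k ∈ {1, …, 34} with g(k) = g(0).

Recall: surjectivity means every element of the codomain has a preimage under g.
Since gcd(20, 35) = 5, we have 20x ≡ 0 (mod 5) for all x, so g(x) ≡ 1 (mod 5).
But 0 ≢ 1 (mod 5), so 0 ∈ ℤ_{35} has no preimage. So g is not surjective.
Since g is not surjective, we find the least positive k with g(k) = g(0): this means 20k ≡ 0 (mod 35), i.e. 35 ∣ 20k. Since gcd(20, 35) = 5, dividing through by 5 this holds exactly when 7 ∣ 4k, and as gcd(4, 7) = 1, exactly when 7 ∣ k.
The smallest positive such k is 7.

7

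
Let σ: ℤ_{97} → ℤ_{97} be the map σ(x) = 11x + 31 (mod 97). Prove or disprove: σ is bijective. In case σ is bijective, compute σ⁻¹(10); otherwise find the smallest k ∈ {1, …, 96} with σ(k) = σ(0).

If σ(a) = σ(b), then 11a ≡ 11b (mod 97). Because gcd(11, 97) = 1, we may cancel 11 to get a ≡ b (mod 97).
We now compute 11⁻¹ mod 97 explicitly. Euclid's algorithm: 97 = 8·11 + 9, 11 = 1·9 + 2, 9 = 4·2 + 1; back-substituting gives 1 = 53·11 − 6·97, so 11⁻¹ ≡ 53 (mod 97).
Then y ↦ 53(y − 31) is a two-sided inverse to σ, so every y ∈ ℤ_{97} has a preimage.
Thus σ is bijective.
Since σ is bijective, we find σ⁻¹(10): we need 11x ≡ 10 − 31 ≡ 76 (mod 97). Using 11⁻¹ = 53: x ≡ 53·76 = 4028 = 41·97 + 51, so x = 51.
Check: σ(51) = 11·51 + 31 = 592 = 6·97 + 10 ≡ 10 (mod 97).

51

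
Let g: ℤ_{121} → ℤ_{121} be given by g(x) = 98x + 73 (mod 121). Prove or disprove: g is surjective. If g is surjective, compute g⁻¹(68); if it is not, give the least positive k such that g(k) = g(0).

16

Recall: surjectivity means every element of the codomain has a preimage under g.
Since gcd(98, 121) = 1, 98 is invertible modulo 121. Euclid's algorithm: 121 = 1·98 + 23, 98 = 4·23 + 6, 23 = 3·6 + 5, 6 = 1·5 + 1; back-substituting gives 1 = 21·98 − 17·121, so 98⁻¹ ≡ 21 (mod 121).
Then y ↦ 21(y − 73) is a two-sided inverse to g, so every y ∈ ℤ_{121} has a preimage.
Therefore g is surjective.
Since g is surjective, we find g⁻¹(68): we need 98x ≡ 68 − 73 ≡ 116 (mod 121). Using 98⁻¹ = 21: x ≡ 21·116 = 2436 = 20·121 + 16, so x = 16.
Check: g(16) = 98·16 + 73 = 1641 = 13·121 + 68 ≡ 68 (mod 121).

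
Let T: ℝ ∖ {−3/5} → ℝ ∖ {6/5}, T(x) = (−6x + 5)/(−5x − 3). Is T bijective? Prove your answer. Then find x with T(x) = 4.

Suppose T(u) = T(v). Cross-multiplying: (−6u + 5)(−5v − 3) = (−6v + 5)(−5u − 3).
Expanding both sides and cancelling the symmetric terms leaves 43·(u − v) = 0. Since 43 ≠ 0, u = v. Hence T is injective.
For any y ≠ 6/5, solving y(−5x − 3) = −6x + 5 for x gives a well-defined x ≠ −3/5. So T is surjective.
Thus T is bijective.
Solving T(x) = 4: cross-multiplying gives −6x + 5 = 4(−5x − 3), which rearranges to 14x = −17, so x = −17/14.

-17/14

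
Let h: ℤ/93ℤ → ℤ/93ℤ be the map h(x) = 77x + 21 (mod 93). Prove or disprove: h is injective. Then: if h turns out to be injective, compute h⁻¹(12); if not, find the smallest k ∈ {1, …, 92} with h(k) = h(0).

18

Suppose h(a) = h(b) in ℤ/93ℤ. Then 77a + 21 ≡ 77b + 21 (mod 93), so 77(a − b) ≡ 0 (mod 93).
Since gcd(77, 93) = 1, 77 is invertible modulo 93, so a − b ≡ 0 (mod 93), i.e. a = b.
Therefore h is injective.
We now compute 77⁻¹ mod 93 explicitly. Euclid's algorithm: 93 = 1·77 + 16, 77 = 4·16 + 13, 16 = 1·13 + 3, 13 = 4·3 + 1; back-substituting gives 1 = 29·77 − 24·93, so 77⁻¹ ≡ 29 (mod 93).
Since h is injective, we find h⁻¹(12): we need 77x ≡ 12 − 21 ≡ 84 (mod 93). Using 77⁻¹ = 29: x ≡ 29·84 = 2436 = 26·93 + 18, so x = 18.
Check: h(18) = 77·18 + 21 = 1407 = 15·93 + 12 ≡ 12 (mod 93).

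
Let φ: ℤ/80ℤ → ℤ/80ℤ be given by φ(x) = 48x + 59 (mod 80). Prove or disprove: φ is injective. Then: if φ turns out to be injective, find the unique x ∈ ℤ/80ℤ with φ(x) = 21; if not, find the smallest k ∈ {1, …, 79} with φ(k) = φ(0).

Recall that injectivity means: for all s, t in the domain, φ(s) = φ(t) implies s = t.
We have gcd(48, 80) = 16 > 1. Taking s = 0 and t = 5: φ(0) = 59 and φ(5) = 48·5 + 59 = 299 ≡ 59 (mod 80).
So φ(0) = φ(5) while 0 ≠ 5, therefore φ is not injective.
Since φ is not injective, we find the least positive k with φ(k) = φ(0): this means 48k ≡ 0 (mod 80), i.e. 80 ∣ 48k. Since gcd(48, 80) = 16, dividing through by 16 this holds exactly when 5 ∣ 3k, and as gcd(3, 5) = 1, exactly when 5 ∣ k.
The smallest positive such k is 5.

5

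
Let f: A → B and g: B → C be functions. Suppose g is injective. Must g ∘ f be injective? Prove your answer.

No. Take A = {0, 1}, B = C = {0, 1, 2, 3}, f(0) = f(1) = 0, and g = identity (injective).
Then (g ∘ f)(0) = (g ∘ f)(1) = 0 with 0 ≠ 1, so g ∘ f is not injective.

not injective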